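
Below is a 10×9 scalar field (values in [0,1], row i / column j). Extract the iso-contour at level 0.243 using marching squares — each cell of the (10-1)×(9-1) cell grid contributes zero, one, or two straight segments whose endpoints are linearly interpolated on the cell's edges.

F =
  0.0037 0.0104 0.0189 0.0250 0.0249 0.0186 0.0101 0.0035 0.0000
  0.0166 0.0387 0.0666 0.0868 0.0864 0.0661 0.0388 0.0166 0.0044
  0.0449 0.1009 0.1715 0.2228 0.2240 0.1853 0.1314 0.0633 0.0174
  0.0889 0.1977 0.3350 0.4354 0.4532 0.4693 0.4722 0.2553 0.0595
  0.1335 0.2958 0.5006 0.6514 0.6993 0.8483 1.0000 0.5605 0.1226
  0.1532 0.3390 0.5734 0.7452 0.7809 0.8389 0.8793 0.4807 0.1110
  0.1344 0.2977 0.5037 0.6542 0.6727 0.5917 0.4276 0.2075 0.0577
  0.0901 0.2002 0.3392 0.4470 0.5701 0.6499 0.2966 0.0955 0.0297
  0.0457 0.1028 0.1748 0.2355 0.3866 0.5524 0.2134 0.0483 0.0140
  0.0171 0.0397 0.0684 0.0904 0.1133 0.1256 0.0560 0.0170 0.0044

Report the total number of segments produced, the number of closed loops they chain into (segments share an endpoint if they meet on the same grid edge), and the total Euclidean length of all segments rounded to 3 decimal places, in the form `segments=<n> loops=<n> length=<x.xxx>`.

segments=26 loops=1 length=21.643

cell (2,1): code 0100 → (2.437,2.000)–(3.000,1.330)
cell (2,2): code 1100 → (2.095,3.000)–(2.437,2.000)
cell (2,3): code 1100 → (2.083,4.000)–(2.095,3.000)
cell (2,4): code 1100 → (2.203,5.000)–(2.083,4.000)
cell (2,5): code 1100 → (2.327,6.000)–(2.203,5.000)
cell (2,6): code 1100 → (2.936,7.000)–(2.327,6.000)
cell (2,7): code 1000 → (3.000,7.063)–(2.936,7.000)
cell (3,0): code 0100 → (3.462,1.000)–(4.000,0.675)
cell (3,1): code 1110 → (3.000,1.330)–(3.462,1.000)
cell (3,7): code 1001 → (4.000,7.725)–(3.000,7.063)
cell (4,0): code 0110 → (4.000,0.675)–(5.000,0.483)
cell (4,7): code 1001 → (5.000,7.643)–(4.000,7.725)
cell (5,0): code 0110 → (5.000,0.483)–(6.000,0.665)
cell (5,6): code 1011 → (6.000,6.839)–(5.870,7.000)
cell (5,7): code 0001 → (5.870,7.000)–(5.000,7.643)
cell (6,0): code 0010 → (6.000,0.665)–(6.561,1.000)
cell (6,1): code 0111 → (6.561,1.000)–(7.000,1.308)
cell (6,6): code 1001 → (7.000,6.267)–(6.000,6.839)
cell (7,1): code 0010 → (7.000,1.308)–(7.585,2.000)
cell (7,2): code 0011 → (7.585,2.000)–(7.965,3.000)
cell (7,3): code 0111 → (7.965,3.000)–(8.000,3.050)
cell (7,5): code 1011 → (8.000,5.913)–(7.644,6.000)
cell (7,6): code 0001 → (7.644,6.000)–(7.000,6.267)
cell (8,3): code 0010 → (8.000,3.050)–(8.525,4.000)
cell (8,4): code 0011 → (8.525,4.000)–(8.725,5.000)
cell (8,5): code 0001 → (8.725,5.000)–(8.000,5.913)
total: 26 segments, chained into 1 closed loop(s), length Σ = 21.643220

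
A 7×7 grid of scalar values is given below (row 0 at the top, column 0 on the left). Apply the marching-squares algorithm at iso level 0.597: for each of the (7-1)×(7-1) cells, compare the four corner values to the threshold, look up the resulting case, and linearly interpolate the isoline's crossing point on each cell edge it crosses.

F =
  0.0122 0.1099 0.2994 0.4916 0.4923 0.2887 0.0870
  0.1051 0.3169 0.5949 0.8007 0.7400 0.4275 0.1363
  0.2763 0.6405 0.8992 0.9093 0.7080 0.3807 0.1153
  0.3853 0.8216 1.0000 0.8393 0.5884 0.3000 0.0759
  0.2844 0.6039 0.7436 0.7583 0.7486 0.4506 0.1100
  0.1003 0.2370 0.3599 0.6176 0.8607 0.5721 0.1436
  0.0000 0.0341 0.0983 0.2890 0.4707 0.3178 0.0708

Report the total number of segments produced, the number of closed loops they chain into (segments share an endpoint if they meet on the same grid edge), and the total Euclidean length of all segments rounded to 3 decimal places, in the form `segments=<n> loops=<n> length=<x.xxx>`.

segments=20 loops=1 length=15.534

cell (0,2): code 0100 → (0.341,3.000)–(1.000,2.010)
cell (0,3): code 1100 → (0.423,4.000)–(0.341,3.000)
cell (0,4): code 1000 → (1.000,4.458)–(0.423,4.000)
cell (1,0): code 0100 → (1.866,1.000)–(2.000,0.881)
cell (1,1): code 1100 → (1.007,2.000)–(1.866,1.000)
cell (1,2): code 1110 → (1.000,2.010)–(1.007,2.000)
cell (1,4): code 1001 → (2.000,4.339)–(1.000,4.458)
cell (2,0): code 0110 → (2.000,0.881)–(3.000,0.485)
cell (2,3): code 1011 → (3.000,3.966)–(2.928,4.000)
cell (2,4): code 0001 → (2.928,4.000)–(2.000,4.339)
cell (3,0): code 0110 → (3.000,0.485)–(4.000,0.978)
cell (3,3): code 1101 → (3.054,4.000)–(3.000,3.966)
cell (3,4): code 1000 → (4.000,4.509)–(3.054,4.000)
cell (4,0): code 0010 → (4.000,0.978)–(4.019,1.000)
cell (4,1): code 0011 → (4.019,1.000)–(4.382,2.000)
cell (4,2): code 0111 → (4.382,2.000)–(5.000,2.920)
cell (4,4): code 1001 → (5.000,4.914)–(4.000,4.509)
cell (5,2): code 0010 → (5.000,2.920)–(5.063,3.000)
cell (5,3): code 0011 → (5.063,3.000)–(5.676,4.000)
cell (5,4): code 0001 → (5.676,4.000)–(5.000,4.914)
total: 20 segments, chained into 1 closed loop(s), length Σ = 15.533736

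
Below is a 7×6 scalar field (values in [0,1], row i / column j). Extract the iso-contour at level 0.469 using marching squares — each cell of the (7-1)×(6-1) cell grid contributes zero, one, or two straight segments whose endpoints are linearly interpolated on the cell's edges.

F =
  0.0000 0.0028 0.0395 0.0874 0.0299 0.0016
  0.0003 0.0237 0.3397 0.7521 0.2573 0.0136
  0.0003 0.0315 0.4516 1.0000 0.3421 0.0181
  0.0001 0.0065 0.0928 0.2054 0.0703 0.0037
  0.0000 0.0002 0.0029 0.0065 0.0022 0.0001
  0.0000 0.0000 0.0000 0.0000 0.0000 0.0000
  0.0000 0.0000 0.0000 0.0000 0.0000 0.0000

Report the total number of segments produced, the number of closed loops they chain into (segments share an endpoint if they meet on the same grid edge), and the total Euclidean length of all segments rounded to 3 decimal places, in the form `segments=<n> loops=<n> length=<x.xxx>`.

segments=6 loops=1 length=5.812

cell (0,2): code 0100 → (0.574,3.000)–(1.000,2.314)
cell (0,3): code 1000 → (1.000,3.572)–(0.574,3.000)
cell (1,2): code 0110 → (1.000,2.314)–(2.000,2.032)
cell (1,3): code 1001 → (2.000,3.807)–(1.000,3.572)
cell (2,2): code 0010 → (2.000,2.032)–(2.668,3.000)
cell (2,3): code 0001 → (2.668,3.000)–(2.000,3.807)
total: 6 segments, chained into 1 closed loop(s), length Σ = 5.811653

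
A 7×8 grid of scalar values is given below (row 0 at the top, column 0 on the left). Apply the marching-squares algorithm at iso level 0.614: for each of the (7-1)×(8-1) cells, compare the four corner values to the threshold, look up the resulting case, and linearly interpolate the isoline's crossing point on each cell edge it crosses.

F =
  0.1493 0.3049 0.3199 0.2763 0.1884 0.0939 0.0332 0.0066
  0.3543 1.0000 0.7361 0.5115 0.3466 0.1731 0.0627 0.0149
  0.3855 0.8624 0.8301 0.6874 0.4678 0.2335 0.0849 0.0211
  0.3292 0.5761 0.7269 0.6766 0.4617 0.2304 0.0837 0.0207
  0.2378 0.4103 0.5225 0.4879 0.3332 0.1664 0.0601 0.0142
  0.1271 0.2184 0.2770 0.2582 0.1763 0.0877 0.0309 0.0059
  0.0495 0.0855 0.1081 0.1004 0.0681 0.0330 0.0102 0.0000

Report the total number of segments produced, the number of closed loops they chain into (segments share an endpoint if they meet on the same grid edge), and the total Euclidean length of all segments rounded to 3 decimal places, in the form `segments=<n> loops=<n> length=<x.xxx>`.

cell (0,0): code 0100 → (0.445,1.000)–(1.000,0.402)
cell (0,1): code 1100 → (0.707,2.000)–(0.445,1.000)
cell (0,2): code 1000 → (1.000,2.544)–(0.707,2.000)
cell (1,0): code 0110 → (1.000,0.402)–(2.000,0.479)
cell (1,2): code 1101 → (1.583,3.000)–(1.000,2.544)
cell (1,3): code 1000 → (2.000,3.334)–(1.583,3.000)
cell (2,0): code 0010 → (2.000,0.479)–(2.868,1.000)
cell (2,1): code 0111 → (2.868,1.000)–(3.000,1.251)
cell (2,3): code 1001 → (3.000,3.291)–(2.000,3.334)
cell (3,1): code 0010 → (3.000,1.251)–(3.552,2.000)
cell (3,2): code 0011 → (3.552,2.000)–(3.332,3.000)
cell (3,3): code 0001 → (3.332,3.000)–(3.000,3.291)
total: 12 segments, chained into 1 closed loop(s), length Σ = 9.438010

segments=12 loops=1 length=9.438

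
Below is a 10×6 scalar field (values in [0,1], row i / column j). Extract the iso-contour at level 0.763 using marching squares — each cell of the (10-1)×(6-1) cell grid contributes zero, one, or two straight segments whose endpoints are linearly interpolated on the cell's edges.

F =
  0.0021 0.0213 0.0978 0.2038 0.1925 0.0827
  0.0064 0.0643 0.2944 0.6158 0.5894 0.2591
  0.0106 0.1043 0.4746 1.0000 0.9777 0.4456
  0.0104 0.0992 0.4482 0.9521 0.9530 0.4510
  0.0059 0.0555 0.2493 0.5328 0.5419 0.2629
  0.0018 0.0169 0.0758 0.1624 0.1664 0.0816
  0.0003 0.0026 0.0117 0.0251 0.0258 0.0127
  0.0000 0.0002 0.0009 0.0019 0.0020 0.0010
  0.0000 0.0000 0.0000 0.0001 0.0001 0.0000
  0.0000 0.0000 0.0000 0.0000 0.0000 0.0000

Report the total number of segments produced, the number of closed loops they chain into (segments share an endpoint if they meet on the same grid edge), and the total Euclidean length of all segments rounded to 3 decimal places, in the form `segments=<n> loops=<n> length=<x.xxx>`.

segments=8 loops=1 length=6.638

cell (1,2): code 0100 → (1.383,3.000)–(2.000,2.549)
cell (1,3): code 1100 → (1.447,4.000)–(1.383,3.000)
cell (1,4): code 1000 → (2.000,4.403)–(1.447,4.000)
cell (2,2): code 0110 → (2.000,2.549)–(3.000,2.625)
cell (2,4): code 1001 → (3.000,4.378)–(2.000,4.403)
cell (3,2): code 0010 → (3.000,2.625)–(3.451,3.000)
cell (3,3): code 0011 → (3.451,3.000)–(3.462,4.000)
cell (3,4): code 0001 → (3.462,4.000)–(3.000,4.378)
total: 8 segments, chained into 1 closed loop(s), length Σ = 6.638060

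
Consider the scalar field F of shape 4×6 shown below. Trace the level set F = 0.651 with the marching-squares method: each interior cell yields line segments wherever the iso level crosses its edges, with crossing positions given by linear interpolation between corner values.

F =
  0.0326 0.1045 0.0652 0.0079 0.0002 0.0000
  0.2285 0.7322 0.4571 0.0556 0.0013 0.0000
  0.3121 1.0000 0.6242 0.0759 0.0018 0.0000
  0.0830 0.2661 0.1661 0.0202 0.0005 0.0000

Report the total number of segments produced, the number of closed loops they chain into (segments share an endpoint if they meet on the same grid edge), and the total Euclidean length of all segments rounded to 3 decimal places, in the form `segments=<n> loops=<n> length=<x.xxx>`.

segments=6 loops=1 length=4.510

cell (0,0): code 0100 → (0.871,1.000)–(1.000,0.839)
cell (0,1): code 1000 → (1.000,1.295)–(0.871,1.000)
cell (1,0): code 0110 → (1.000,0.839)–(2.000,0.493)
cell (1,1): code 1001 → (2.000,1.929)–(1.000,1.295)
cell (2,0): code 0010 → (2.000,0.493)–(2.476,1.000)
cell (2,1): code 0001 → (2.476,1.000)–(2.000,1.929)
total: 6 segments, chained into 1 closed loop(s), length Σ = 4.509682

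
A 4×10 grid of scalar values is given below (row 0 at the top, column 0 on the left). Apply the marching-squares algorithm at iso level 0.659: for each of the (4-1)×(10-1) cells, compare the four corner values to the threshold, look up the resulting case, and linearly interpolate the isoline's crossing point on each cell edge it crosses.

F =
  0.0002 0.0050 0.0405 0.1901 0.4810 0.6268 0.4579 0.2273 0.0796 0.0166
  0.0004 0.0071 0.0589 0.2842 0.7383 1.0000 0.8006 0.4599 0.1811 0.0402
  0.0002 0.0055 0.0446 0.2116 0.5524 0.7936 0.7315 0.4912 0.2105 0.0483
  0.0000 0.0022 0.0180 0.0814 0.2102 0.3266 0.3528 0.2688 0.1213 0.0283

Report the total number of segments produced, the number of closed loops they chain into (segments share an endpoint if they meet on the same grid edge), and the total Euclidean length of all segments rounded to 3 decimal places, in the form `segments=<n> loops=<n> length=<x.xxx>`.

segments=10 loops=1 length=7.409

cell (0,3): code 0100 → (0.692,4.000)–(1.000,3.825)
cell (0,4): code 1100 → (0.086,5.000)–(0.692,4.000)
cell (0,5): code 1100 → (0.587,6.000)–(0.086,5.000)
cell (0,6): code 1000 → (1.000,6.416)–(0.587,6.000)
cell (1,3): code 0010 → (1.000,3.825)–(1.427,4.000)
cell (1,4): code 0111 → (1.427,4.000)–(2.000,4.442)
cell (1,6): code 1001 → (2.000,6.302)–(1.000,6.416)
cell (2,4): code 0010 → (2.000,4.442)–(2.288,5.000)
cell (2,5): code 0011 → (2.288,5.000)–(2.191,6.000)
cell (2,6): code 0001 → (2.191,6.000)–(2.000,6.302)
total: 10 segments, chained into 1 closed loop(s), length Σ = 7.409054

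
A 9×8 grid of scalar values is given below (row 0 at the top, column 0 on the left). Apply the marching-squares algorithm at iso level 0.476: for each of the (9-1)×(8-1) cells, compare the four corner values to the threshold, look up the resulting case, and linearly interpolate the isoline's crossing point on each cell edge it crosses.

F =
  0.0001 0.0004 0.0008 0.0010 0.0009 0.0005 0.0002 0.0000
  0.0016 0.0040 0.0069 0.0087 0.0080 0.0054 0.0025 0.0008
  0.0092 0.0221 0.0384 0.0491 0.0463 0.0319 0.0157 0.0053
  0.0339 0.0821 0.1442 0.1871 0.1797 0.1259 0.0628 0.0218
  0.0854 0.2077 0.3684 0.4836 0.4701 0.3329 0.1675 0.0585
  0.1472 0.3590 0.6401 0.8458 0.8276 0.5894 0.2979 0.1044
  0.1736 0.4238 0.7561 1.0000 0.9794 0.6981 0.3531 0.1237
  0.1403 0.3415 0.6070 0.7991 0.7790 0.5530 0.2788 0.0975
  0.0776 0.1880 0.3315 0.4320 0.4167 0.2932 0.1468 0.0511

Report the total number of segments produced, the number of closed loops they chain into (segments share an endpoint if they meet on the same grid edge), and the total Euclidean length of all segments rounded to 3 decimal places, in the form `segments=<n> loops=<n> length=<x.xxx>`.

segments=16 loops=1 length=13.150

cell (3,2): code 0100 → (3.974,3.000)–(4.000,2.934)
cell (3,3): code 1000 → (4.000,3.563)–(3.974,3.000)
cell (4,1): code 0100 → (4.396,2.000)–(5.000,1.416)
cell (4,2): code 1110 → (4.000,2.934)–(4.396,2.000)
cell (4,3): code 1101 → (4.017,4.000)–(4.000,3.563)
cell (4,4): code 1100 → (4.558,5.000)–(4.017,4.000)
cell (4,5): code 1000 → (5.000,5.389)–(4.558,5.000)
cell (5,1): code 0110 → (5.000,1.416)–(6.000,1.157)
cell (5,5): code 1001 → (6.000,5.644)–(5.000,5.389)
cell (6,1): code 0110 → (6.000,1.157)–(7.000,1.507)
cell (6,5): code 1001 → (7.000,5.281)–(6.000,5.644)
cell (7,1): code 0010 → (7.000,1.507)–(7.475,2.000)
cell (7,2): code 0011 → (7.475,2.000)–(7.880,3.000)
cell (7,3): code 0011 → (7.880,3.000)–(7.836,4.000)
cell (7,4): code 0011 → (7.836,4.000)–(7.296,5.000)
cell (7,5): code 0001 → (7.296,5.000)–(7.000,5.281)
total: 16 segments, chained into 1 closed loop(s), length Σ = 13.150044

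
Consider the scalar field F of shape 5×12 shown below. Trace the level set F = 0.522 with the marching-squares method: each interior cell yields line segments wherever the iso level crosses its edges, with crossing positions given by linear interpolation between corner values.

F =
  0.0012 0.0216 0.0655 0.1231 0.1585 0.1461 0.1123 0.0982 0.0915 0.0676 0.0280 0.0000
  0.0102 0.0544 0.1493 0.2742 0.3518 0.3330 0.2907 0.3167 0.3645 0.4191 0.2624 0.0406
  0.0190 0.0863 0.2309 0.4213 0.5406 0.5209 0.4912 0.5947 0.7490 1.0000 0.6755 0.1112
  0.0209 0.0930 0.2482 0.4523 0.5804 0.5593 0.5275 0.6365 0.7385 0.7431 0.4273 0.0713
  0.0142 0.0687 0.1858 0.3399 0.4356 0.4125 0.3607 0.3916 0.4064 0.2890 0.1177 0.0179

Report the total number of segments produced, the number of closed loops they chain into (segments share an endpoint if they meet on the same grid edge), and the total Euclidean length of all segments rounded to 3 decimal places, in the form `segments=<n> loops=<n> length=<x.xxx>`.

segments=20 loops=1 length=16.598

cell (1,3): code 0100 → (1.901,4.000)–(2.000,3.844)
cell (1,4): code 1000 → (2.000,4.944)–(1.901,4.000)
cell (1,6): code 0100 → (1.738,7.000)–(2.000,6.298)
cell (1,7): code 1100 → (1.410,8.000)–(1.738,7.000)
cell (1,8): code 1100 → (1.177,9.000)–(1.410,8.000)
cell (1,9): code 1100 → (1.628,10.000)–(1.177,9.000)
cell (1,10): code 1000 → (2.000,10.272)–(1.628,10.000)
cell (2,3): code 0110 → (2.000,3.844)–(3.000,3.544)
cell (2,4): code 1101 → (2.029,5.000)–(2.000,4.944)
cell (2,5): code 1100 → (2.848,6.000)–(2.029,5.000)
cell (2,6): code 1110 → (2.000,6.298)–(2.848,6.000)
cell (2,9): code 1011 → (3.000,9.700)–(2.618,10.000)
cell (2,10): code 0001 → (2.618,10.000)–(2.000,10.272)
cell (3,3): code 0010 → (3.000,3.544)–(3.403,4.000)
cell (3,4): code 0011 → (3.403,4.000)–(3.254,5.000)
cell (3,5): code 0011 → (3.254,5.000)–(3.033,6.000)
cell (3,6): code 0011 → (3.033,6.000)–(3.468,7.000)
cell (3,7): code 0011 → (3.468,7.000)–(3.652,8.000)
cell (3,8): code 0011 → (3.652,8.000)–(3.487,9.000)
cell (3,9): code 0001 → (3.487,9.000)–(3.000,9.700)
total: 20 segments, chained into 1 closed loop(s), length Σ = 16.597599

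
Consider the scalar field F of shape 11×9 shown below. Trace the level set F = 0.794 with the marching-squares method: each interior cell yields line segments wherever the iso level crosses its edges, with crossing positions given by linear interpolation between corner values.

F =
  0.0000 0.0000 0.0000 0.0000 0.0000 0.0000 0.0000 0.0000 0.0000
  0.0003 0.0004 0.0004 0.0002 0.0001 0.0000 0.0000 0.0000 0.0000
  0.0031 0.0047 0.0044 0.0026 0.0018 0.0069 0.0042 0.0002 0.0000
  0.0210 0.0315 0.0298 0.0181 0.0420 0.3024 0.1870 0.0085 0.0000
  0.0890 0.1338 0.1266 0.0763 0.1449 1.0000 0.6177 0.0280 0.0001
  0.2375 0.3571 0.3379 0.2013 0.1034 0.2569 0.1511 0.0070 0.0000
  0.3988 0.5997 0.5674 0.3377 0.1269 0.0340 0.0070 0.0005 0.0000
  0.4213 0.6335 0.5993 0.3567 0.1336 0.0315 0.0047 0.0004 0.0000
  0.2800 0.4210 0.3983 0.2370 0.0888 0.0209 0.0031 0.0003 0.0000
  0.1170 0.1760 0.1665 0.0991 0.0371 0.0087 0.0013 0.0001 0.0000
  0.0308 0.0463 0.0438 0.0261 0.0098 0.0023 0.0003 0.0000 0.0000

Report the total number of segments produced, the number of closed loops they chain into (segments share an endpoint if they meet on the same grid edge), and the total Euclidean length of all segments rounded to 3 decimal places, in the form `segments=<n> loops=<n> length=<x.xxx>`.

cell (3,4): code 0100 → (3.705,5.000)–(4.000,4.759)
cell (3,5): code 1000 → (4.000,5.539)–(3.705,5.000)
cell (4,4): code 0010 → (4.000,4.759)–(4.277,5.000)
cell (4,5): code 0001 → (4.277,5.000)–(4.000,5.539)
total: 4 segments, chained into 1 closed loop(s), length Σ = 1.968794

segments=4 loops=1 length=1.969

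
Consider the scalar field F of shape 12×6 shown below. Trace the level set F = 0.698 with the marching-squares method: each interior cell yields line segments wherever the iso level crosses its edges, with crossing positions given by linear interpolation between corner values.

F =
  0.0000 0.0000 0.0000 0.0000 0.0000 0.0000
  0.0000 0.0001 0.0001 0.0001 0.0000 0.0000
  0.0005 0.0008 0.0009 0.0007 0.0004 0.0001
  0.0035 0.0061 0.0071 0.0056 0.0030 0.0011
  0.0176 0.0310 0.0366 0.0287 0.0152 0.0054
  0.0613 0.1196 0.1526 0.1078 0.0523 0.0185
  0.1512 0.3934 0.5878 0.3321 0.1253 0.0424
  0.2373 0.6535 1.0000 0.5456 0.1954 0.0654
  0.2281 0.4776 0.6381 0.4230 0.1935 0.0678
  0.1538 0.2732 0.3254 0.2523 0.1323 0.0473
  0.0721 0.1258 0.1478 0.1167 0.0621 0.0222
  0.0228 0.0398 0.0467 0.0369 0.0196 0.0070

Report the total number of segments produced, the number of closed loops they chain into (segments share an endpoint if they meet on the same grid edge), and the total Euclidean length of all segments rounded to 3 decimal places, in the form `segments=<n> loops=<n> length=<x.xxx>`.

segments=4 loops=1 length=4.401

cell (6,1): code 0100 → (6.267,2.000)–(7.000,1.128)
cell (6,2): code 1000 → (7.000,2.665)–(6.267,2.000)
cell (7,1): code 0010 → (7.000,1.128)–(7.834,2.000)
cell (7,2): code 0001 → (7.834,2.000)–(7.000,2.665)
total: 4 segments, chained into 1 closed loop(s), length Σ = 4.401248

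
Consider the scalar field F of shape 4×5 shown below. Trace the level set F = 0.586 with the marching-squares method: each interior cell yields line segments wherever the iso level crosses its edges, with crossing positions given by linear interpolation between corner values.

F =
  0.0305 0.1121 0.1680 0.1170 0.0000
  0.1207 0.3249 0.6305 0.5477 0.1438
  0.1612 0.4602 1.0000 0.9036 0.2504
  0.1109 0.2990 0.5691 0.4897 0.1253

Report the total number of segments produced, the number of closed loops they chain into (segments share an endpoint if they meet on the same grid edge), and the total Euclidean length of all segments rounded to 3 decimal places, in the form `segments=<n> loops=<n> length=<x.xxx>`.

segments=8 loops=1 length=6.545

cell (0,1): code 0100 → (0.904,2.000)–(1.000,1.854)
cell (0,2): code 1000 → (1.000,2.537)–(0.904,2.000)
cell (1,1): code 0110 → (1.000,1.854)–(2.000,1.233)
cell (1,2): code 1101 → (1.108,3.000)–(1.000,2.537)
cell (1,3): code 1000 → (2.000,3.486)–(1.108,3.000)
cell (2,1): code 0010 → (2.000,1.233)–(2.961,2.000)
cell (2,2): code 0011 → (2.961,2.000)–(2.767,3.000)
cell (2,3): code 0001 → (2.767,3.000)–(2.000,3.486)
total: 8 segments, chained into 1 closed loop(s), length Σ = 6.545295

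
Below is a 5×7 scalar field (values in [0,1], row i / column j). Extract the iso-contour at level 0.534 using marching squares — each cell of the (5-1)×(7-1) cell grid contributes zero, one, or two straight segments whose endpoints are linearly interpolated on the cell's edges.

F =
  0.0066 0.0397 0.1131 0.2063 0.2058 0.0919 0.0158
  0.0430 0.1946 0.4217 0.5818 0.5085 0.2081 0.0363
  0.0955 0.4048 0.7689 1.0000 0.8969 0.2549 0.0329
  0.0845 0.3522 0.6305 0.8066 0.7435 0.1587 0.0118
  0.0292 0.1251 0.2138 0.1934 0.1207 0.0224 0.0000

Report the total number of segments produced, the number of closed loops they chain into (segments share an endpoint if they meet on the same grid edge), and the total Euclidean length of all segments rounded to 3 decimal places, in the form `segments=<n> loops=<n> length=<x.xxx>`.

segments=12 loops=1 length=9.144

cell (0,2): code 0100 → (0.873,3.000)–(1.000,2.701)
cell (0,3): code 1000 → (1.000,3.652)–(0.873,3.000)
cell (1,1): code 0100 → (1.323,2.000)–(2.000,1.355)
cell (1,2): code 1110 → (1.000,2.701)–(1.323,2.000)
cell (1,3): code 1101 → (1.066,4.000)–(1.000,3.652)
cell (1,4): code 1000 → (2.000,4.565)–(1.066,4.000)
cell (2,1): code 0110 → (2.000,1.355)–(3.000,1.653)
cell (2,4): code 1001 → (3.000,4.358)–(2.000,4.565)
cell (3,1): code 0010 → (3.000,1.653)–(3.232,2.000)
cell (3,2): code 0011 → (3.232,2.000)–(3.445,3.000)
cell (3,3): code 0011 → (3.445,3.000)–(3.336,4.000)
cell (3,4): code 0001 → (3.336,4.000)–(3.000,4.358)
total: 12 segments, chained into 1 closed loop(s), length Σ = 9.143743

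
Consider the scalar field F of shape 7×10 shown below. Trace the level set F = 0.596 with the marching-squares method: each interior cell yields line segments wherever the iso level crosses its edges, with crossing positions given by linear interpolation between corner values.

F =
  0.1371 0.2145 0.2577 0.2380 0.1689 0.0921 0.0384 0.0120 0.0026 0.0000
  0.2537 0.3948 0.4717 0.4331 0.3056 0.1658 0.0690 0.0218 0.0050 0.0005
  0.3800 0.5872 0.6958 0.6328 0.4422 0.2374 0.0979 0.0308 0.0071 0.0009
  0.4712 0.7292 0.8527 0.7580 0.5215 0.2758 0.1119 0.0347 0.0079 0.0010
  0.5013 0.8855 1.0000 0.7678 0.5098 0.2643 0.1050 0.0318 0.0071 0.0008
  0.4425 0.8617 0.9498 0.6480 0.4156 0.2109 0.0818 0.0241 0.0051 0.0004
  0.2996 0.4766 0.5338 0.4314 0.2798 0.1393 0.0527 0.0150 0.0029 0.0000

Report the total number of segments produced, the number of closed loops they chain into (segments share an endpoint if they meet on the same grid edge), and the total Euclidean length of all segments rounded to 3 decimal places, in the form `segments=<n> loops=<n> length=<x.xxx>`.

segments=14 loops=1 length=12.187

cell (1,1): code 0100 → (1.555,2.000)–(2.000,1.081)
cell (1,2): code 1100 → (1.816,3.000)–(1.555,2.000)
cell (1,3): code 1000 → (2.000,3.193)–(1.816,3.000)
cell (2,0): code 0100 → (2.062,1.000)–(3.000,0.484)
cell (2,1): code 1110 → (2.000,1.081)–(2.062,1.000)
cell (2,3): code 1001 → (3.000,3.685)–(2.000,3.193)
cell (3,0): code 0110 → (3.000,0.484)–(4.000,0.246)
cell (3,3): code 1001 → (4.000,3.666)–(3.000,3.685)
cell (4,0): code 0110 → (4.000,0.246)–(5.000,0.366)
cell (4,3): code 1001 → (5.000,3.224)–(4.000,3.666)
cell (5,0): code 0010 → (5.000,0.366)–(5.690,1.000)
cell (5,1): code 0011 → (5.690,1.000)–(5.850,2.000)
cell (5,2): code 0011 → (5.850,2.000)–(5.240,3.000)
cell (5,3): code 0001 → (5.240,3.000)–(5.000,3.224)
total: 14 segments, chained into 1 closed loop(s), length Σ = 12.186688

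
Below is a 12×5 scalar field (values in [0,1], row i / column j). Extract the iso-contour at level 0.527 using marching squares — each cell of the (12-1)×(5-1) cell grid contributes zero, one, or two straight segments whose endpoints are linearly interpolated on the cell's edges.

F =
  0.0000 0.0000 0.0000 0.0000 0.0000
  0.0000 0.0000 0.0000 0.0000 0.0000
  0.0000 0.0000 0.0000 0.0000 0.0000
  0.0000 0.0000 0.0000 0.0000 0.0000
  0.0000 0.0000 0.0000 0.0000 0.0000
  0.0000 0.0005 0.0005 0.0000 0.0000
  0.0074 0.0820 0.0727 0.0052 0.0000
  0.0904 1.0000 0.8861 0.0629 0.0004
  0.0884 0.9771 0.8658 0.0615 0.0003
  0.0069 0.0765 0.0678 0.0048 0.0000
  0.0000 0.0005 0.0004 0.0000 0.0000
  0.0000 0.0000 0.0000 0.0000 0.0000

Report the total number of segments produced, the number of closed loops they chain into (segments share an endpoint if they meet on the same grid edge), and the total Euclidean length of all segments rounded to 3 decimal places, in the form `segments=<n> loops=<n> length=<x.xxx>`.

cell (6,0): code 0100 → (6.485,1.000)–(7.000,0.480)
cell (6,1): code 1100 → (6.559,2.000)–(6.485,1.000)
cell (6,2): code 1000 → (7.000,2.436)–(6.559,2.000)
cell (7,0): code 0110 → (7.000,0.480)–(8.000,0.494)
cell (7,2): code 1001 → (8.000,2.421)–(7.000,2.436)
cell (8,0): code 0010 → (8.000,0.494)–(8.500,1.000)
cell (8,1): code 0011 → (8.500,1.000)–(8.425,2.000)
cell (8,2): code 0001 → (8.425,2.000)–(8.000,2.421)
total: 8 segments, chained into 1 closed loop(s), length Σ = 6.668049

segments=8 loops=1 length=6.668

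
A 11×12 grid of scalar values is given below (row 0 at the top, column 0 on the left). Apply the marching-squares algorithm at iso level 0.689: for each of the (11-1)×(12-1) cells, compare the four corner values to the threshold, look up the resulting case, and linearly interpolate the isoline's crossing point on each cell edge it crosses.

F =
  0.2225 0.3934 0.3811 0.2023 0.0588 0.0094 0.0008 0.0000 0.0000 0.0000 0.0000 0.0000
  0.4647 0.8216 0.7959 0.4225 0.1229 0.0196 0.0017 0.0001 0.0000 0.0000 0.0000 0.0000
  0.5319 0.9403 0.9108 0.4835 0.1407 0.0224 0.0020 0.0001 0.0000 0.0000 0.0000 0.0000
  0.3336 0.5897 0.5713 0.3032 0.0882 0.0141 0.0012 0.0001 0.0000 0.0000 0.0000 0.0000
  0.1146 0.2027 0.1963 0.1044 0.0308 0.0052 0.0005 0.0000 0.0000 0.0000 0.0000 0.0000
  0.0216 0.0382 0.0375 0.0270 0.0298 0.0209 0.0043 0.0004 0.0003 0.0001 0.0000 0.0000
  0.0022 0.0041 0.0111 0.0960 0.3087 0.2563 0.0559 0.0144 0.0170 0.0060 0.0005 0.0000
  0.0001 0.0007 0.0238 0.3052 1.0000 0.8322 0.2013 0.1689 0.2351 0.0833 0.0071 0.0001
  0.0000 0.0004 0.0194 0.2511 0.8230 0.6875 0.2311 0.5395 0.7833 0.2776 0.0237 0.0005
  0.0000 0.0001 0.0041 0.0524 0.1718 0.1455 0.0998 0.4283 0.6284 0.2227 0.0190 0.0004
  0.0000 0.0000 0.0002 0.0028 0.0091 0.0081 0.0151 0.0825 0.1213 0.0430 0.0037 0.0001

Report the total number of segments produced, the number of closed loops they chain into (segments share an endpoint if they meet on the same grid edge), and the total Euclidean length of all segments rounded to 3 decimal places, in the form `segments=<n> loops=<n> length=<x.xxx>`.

segments=20 loops=3 length=14.109

cell (0,0): code 0100 → (0.690,1.000)–(1.000,0.628)
cell (0,1): code 1100 → (0.742,2.000)–(0.690,1.000)
cell (0,2): code 1000 → (1.000,2.286)–(0.742,2.000)
cell (1,0): code 0110 → (1.000,0.628)–(2.000,0.385)
cell (1,2): code 1001 → (2.000,2.519)–(1.000,2.286)
cell (2,0): code 0010 → (2.000,0.385)–(2.717,1.000)
cell (2,1): code 0011 → (2.717,1.000)–(2.653,2.000)
cell (2,2): code 0001 → (2.653,2.000)–(2.000,2.519)
cell (6,3): code 0100 → (6.550,4.000)–(7.000,3.552)
cell (6,4): code 1100 → (6.751,5.000)–(6.550,4.000)
cell (6,5): code 1000 → (7.000,5.227)–(6.751,5.000)
cell (7,3): code 0110 → (7.000,3.552)–(8.000,3.766)
cell (7,4): code 1011 → (8.000,4.989)–(7.990,5.000)
cell (7,5): code 0001 → (7.990,5.000)–(7.000,5.227)
cell (7,7): code 0100 → (7.828,8.000)–(8.000,7.613)
cell (7,8): code 1000 → (8.000,8.186)–(7.828,8.000)
cell (8,3): code 0010 → (8.000,3.766)–(8.206,4.000)
cell (8,4): code 0001 → (8.206,4.000)–(8.000,4.989)
cell (8,7): code 0010 → (8.000,7.613)–(8.609,8.000)
cell (8,8): code 0001 → (8.609,8.000)–(8.000,8.186)
total: 20 segments, chained into 3 closed loop(s), length Σ = 14.108589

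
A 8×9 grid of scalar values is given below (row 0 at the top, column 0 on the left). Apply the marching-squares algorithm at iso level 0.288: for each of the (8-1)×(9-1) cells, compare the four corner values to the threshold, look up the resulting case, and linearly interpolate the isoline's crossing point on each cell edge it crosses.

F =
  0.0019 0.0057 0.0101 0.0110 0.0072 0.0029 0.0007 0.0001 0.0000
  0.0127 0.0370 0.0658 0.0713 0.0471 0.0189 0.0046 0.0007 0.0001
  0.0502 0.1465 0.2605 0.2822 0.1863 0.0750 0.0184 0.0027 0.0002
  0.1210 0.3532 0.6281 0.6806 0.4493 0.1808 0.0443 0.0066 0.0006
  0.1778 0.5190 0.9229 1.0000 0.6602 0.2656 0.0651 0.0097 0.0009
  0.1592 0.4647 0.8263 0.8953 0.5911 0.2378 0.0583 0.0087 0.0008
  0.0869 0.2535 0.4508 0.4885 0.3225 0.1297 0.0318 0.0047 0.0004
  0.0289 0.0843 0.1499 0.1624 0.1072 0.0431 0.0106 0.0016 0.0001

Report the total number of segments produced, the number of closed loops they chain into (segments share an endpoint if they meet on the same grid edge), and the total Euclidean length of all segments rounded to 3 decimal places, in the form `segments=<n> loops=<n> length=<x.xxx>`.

segments=16 loops=1 length=14.455

cell (2,0): code 0100 → (2.685,1.000)–(3.000,0.719)
cell (2,1): code 1100 → (2.075,2.000)–(2.685,1.000)
cell (2,2): code 1100 → (2.015,3.000)–(2.075,2.000)
cell (2,3): code 1100 → (2.387,4.000)–(2.015,3.000)
cell (2,4): code 1000 → (3.000,4.601)–(2.387,4.000)
cell (3,0): code 0110 → (3.000,0.719)–(4.000,0.323)
cell (3,4): code 1001 → (4.000,4.943)–(3.000,4.601)
cell (4,0): code 0110 → (4.000,0.323)–(5.000,0.422)
cell (4,4): code 1001 → (5.000,4.858)–(4.000,4.943)
cell (5,0): code 0010 → (5.000,0.422)–(5.837,1.000)
cell (5,1): code 0111 → (5.837,1.000)–(6.000,1.175)
cell (5,4): code 1001 → (6.000,4.179)–(5.000,4.858)
cell (6,1): code 0010 → (6.000,1.175)–(6.541,2.000)
cell (6,2): code 0011 → (6.541,2.000)–(6.615,3.000)
cell (6,3): code 0011 → (6.615,3.000)–(6.160,4.000)
cell (6,4): code 0001 → (6.160,4.000)–(6.000,4.179)
total: 16 segments, chained into 1 closed loop(s), length Σ = 14.455246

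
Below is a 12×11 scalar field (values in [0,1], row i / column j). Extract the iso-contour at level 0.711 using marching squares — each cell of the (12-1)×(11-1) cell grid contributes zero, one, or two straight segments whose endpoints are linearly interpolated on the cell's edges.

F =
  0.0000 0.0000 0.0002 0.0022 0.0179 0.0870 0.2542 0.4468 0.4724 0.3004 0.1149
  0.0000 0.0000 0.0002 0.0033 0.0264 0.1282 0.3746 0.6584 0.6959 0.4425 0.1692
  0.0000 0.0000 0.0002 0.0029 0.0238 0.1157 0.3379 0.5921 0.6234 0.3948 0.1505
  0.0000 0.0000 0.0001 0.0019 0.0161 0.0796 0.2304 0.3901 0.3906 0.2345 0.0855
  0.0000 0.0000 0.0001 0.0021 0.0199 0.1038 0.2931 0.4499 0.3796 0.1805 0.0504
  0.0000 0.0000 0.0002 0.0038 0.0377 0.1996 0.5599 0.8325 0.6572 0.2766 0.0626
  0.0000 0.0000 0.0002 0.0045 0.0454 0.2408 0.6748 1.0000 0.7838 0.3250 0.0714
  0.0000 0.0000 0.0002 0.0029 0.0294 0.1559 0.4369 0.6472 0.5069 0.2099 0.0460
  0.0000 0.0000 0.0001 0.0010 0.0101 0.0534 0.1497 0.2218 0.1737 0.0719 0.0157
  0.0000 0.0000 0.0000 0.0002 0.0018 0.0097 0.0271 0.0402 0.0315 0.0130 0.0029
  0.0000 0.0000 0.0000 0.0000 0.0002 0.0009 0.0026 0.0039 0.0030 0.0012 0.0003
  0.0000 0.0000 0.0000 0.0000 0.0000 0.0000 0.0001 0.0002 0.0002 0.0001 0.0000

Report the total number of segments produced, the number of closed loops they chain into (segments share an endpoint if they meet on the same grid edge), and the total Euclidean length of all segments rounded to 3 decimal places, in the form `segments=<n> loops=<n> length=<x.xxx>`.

cell (4,6): code 0100 → (4.682,7.000)–(5.000,6.554)
cell (4,7): code 1000 → (5.000,7.693)–(4.682,7.000)
cell (5,6): code 0110 → (5.000,6.554)–(6.000,6.111)
cell (5,7): code 1101 → (5.425,8.000)–(5.000,7.693)
cell (5,8): code 1000 → (6.000,8.159)–(5.425,8.000)
cell (6,6): code 0010 → (6.000,6.111)–(6.819,7.000)
cell (6,7): code 0011 → (6.819,7.000)–(6.263,8.000)
cell (6,8): code 0001 → (6.263,8.000)–(6.000,8.159)
total: 8 segments, chained into 1 closed loop(s), length Σ = 6.184109

segments=8 loops=1 length=6.184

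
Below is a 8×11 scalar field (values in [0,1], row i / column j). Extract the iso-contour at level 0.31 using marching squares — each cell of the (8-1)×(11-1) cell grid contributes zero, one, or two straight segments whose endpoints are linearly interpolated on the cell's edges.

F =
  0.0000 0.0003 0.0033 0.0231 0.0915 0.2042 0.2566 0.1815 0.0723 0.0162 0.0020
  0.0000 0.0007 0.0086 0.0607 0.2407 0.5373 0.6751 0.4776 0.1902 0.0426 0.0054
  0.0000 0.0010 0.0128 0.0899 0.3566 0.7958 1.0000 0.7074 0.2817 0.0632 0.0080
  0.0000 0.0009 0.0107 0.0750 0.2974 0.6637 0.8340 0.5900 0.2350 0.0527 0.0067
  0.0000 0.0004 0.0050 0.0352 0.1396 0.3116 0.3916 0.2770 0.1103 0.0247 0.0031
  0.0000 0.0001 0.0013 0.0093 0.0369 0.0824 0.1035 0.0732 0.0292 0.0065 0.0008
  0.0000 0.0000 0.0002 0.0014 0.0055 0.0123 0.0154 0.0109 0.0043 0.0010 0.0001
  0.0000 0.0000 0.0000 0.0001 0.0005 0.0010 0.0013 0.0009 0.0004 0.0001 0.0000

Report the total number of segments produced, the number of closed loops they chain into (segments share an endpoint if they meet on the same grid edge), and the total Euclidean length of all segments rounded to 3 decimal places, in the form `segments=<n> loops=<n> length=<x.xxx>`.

cell (0,4): code 0100 → (0.318,5.000)–(1.000,4.234)
cell (0,5): code 1100 → (0.128,6.000)–(0.318,5.000)
cell (0,6): code 1100 → (0.434,7.000)–(0.128,6.000)
cell (0,7): code 1000 → (1.000,7.583)–(0.434,7.000)
cell (1,3): code 0100 → (1.598,4.000)–(2.000,3.825)
cell (1,4): code 1110 → (1.000,4.234)–(1.598,4.000)
cell (1,7): code 1001 → (2.000,7.934)–(1.000,7.583)
cell (2,3): code 0010 → (2.000,3.825)–(2.787,4.000)
cell (2,4): code 0111 → (2.787,4.000)–(3.000,4.034)
cell (2,7): code 1001 → (3.000,7.789)–(2.000,7.934)
cell (3,4): code 0110 → (3.000,4.034)–(4.000,4.991)
cell (3,6): code 1011 → (4.000,6.712)–(3.895,7.000)
cell (3,7): code 0001 → (3.895,7.000)–(3.000,7.789)
cell (4,4): code 0010 → (4.000,4.991)–(4.007,5.000)
cell (4,5): code 0011 → (4.007,5.000)–(4.283,6.000)
cell (4,6): code 0001 → (4.283,6.000)–(4.000,6.712)
total: 16 segments, chained into 1 closed loop(s), length Σ = 12.773219

segments=16 loops=1 length=12.773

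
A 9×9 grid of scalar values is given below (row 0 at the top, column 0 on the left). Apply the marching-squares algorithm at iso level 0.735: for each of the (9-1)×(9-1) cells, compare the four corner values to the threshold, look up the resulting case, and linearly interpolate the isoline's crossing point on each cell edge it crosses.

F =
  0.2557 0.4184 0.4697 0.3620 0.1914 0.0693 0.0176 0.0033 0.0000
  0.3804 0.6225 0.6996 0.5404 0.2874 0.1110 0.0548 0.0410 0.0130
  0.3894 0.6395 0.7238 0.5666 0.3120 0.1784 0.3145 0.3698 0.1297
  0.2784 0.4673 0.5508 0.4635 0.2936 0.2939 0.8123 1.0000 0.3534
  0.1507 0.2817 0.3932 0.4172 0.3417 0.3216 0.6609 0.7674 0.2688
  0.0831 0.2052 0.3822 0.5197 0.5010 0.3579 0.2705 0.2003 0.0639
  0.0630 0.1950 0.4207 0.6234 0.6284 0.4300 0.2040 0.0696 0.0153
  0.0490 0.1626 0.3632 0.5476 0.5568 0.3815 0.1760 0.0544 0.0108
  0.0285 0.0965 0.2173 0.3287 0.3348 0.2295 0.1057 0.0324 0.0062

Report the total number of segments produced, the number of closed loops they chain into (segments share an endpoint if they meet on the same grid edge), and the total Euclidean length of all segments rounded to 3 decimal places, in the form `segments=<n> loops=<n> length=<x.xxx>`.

segments=8 loops=1 length=4.673

cell (2,5): code 0100 → (2.845,6.000)–(3.000,5.851)
cell (2,6): code 1100 → (2.579,7.000)–(2.845,6.000)
cell (2,7): code 1000 → (3.000,7.410)–(2.579,7.000)
cell (3,5): code 0010 → (3.000,5.851)–(3.511,6.000)
cell (3,6): code 0111 → (3.511,6.000)–(4.000,6.696)
cell (3,7): code 1001 → (4.000,7.065)–(3.000,7.410)
cell (4,6): code 0010 → (4.000,6.696)–(4.057,7.000)
cell (4,7): code 0001 → (4.057,7.000)–(4.000,7.065)
total: 8 segments, chained into 1 closed loop(s), length Σ = 4.673476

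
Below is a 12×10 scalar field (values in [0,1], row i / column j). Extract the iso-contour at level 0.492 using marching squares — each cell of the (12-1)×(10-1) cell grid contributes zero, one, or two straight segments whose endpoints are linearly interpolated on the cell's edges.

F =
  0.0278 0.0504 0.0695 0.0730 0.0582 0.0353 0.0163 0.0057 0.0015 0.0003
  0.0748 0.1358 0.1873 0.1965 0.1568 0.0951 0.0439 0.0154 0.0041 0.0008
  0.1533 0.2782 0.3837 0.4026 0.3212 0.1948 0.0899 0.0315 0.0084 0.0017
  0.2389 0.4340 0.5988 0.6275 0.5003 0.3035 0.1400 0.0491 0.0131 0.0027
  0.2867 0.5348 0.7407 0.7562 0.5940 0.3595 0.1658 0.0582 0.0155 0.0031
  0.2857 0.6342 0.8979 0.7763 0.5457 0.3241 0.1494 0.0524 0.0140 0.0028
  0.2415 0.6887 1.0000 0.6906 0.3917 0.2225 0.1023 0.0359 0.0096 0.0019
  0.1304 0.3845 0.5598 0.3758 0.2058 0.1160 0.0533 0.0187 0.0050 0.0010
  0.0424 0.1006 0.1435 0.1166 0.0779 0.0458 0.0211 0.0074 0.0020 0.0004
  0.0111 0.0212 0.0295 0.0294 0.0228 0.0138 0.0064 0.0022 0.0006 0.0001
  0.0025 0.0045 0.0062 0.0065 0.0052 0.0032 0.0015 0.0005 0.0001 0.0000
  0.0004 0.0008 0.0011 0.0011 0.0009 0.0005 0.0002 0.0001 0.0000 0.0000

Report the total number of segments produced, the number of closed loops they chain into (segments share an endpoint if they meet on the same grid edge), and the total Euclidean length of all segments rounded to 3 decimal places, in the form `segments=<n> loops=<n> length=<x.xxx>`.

segments=18 loops=1 length=13.400

cell (2,1): code 0100 → (2.503,2.000)–(3.000,1.352)
cell (2,2): code 1100 → (2.398,3.000)–(2.503,2.000)
cell (2,3): code 1100 → (2.954,4.000)–(2.398,3.000)
cell (2,4): code 1000 → (3.000,4.042)–(2.954,4.000)
cell (3,0): code 0100 → (3.575,1.000)–(4.000,0.827)
cell (3,1): code 1110 → (3.000,1.352)–(3.575,1.000)
cell (3,4): code 1001 → (4.000,4.435)–(3.000,4.042)
cell (4,0): code 0110 → (4.000,0.827)–(5.000,0.592)
cell (4,4): code 1001 → (5.000,4.242)–(4.000,4.435)
cell (5,0): code 0110 → (5.000,0.592)–(6.000,0.560)
cell (5,3): code 1011 → (6.000,3.664)–(5.349,4.000)
cell (5,4): code 0001 → (5.349,4.000)–(5.000,4.242)
cell (6,0): code 0010 → (6.000,0.560)–(6.647,1.000)
cell (6,1): code 0111 → (6.647,1.000)–(7.000,1.613)
cell (6,2): code 1011 → (7.000,2.368)–(6.631,3.000)
cell (6,3): code 0001 → (6.631,3.000)–(6.000,3.664)
cell (7,1): code 0010 → (7.000,1.613)–(7.163,2.000)
cell (7,2): code 0001 → (7.163,2.000)–(7.000,2.368)
total: 18 segments, chained into 1 closed loop(s), length Σ = 13.399682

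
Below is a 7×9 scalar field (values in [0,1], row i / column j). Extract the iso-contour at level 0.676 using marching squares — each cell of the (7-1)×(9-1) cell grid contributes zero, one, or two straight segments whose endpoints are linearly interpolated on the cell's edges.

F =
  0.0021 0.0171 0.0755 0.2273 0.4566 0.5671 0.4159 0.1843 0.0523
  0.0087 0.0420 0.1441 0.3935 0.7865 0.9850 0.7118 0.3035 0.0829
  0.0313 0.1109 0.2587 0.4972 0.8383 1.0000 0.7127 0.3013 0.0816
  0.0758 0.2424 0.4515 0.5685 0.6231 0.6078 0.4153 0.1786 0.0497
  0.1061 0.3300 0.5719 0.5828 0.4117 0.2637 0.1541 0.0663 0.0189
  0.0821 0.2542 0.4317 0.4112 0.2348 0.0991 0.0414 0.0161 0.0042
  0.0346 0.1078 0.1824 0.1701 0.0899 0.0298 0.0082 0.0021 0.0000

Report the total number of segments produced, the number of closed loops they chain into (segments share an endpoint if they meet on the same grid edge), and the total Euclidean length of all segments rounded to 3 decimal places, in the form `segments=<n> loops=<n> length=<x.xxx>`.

cell (0,3): code 0100 → (0.665,4.000)–(1.000,3.719)
cell (0,4): code 1100 → (0.261,5.000)–(0.665,4.000)
cell (0,5): code 1100 → (0.879,6.000)–(0.261,5.000)
cell (0,6): code 1000 → (1.000,6.088)–(0.879,6.000)
cell (1,3): code 0110 → (1.000,3.719)–(2.000,3.524)
cell (1,6): code 1001 → (2.000,6.089)–(1.000,6.088)
cell (2,3): code 0010 → (2.000,3.524)–(2.754,4.000)
cell (2,4): code 0011 → (2.754,4.000)–(2.826,5.000)
cell (2,5): code 0011 → (2.826,5.000)–(2.123,6.000)
cell (2,6): code 0001 → (2.123,6.000)–(2.000,6.089)
total: 10 segments, chained into 1 closed loop(s), length Σ = 8.128776

segments=10 loops=1 length=8.129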